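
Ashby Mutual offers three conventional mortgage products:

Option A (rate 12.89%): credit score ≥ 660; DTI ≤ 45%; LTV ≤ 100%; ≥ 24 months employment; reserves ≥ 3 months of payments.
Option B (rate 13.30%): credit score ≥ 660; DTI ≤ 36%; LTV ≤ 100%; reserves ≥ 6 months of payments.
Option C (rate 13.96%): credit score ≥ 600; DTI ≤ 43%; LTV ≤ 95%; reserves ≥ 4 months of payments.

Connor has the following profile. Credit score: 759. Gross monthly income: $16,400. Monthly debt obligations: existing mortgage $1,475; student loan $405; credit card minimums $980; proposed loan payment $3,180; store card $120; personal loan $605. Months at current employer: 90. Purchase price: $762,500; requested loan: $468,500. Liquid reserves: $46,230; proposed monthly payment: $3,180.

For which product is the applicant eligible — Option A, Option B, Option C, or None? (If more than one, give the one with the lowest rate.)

Option A

Total debts = (1,475 + 405 + 980 + 3,180 + 120 + 605) = 6,765; DTI = 6,765/16,400 = 41.2%.
LTV = 468,500/762,500 = 61.4%.
Reserves = 46,230/3,180 = 14.5 months.
Option A: score 759 ≥ 660; DTI 41.2% ≤ 45%; LTV 61.4% ≤ 100%; employment 90 ≥ 24 mo; reserves 14.5 ≥ 3 mo → qualifies.
Option B: score 759 ≥ 660; DTI 41.2% > 36%; LTV 61.4% ≤ 100%; reserves 14.5 ≥ 6 mo → does not qualify.
Option C: score 759 ≥ 600; DTI 41.2% ≤ 43%; LTV 61.4% ≤ 95%; reserves 14.5 ≥ 4 mo → qualifies.
Qualifying: Option A, Option C. Lowest rate is 12.89% → Option A.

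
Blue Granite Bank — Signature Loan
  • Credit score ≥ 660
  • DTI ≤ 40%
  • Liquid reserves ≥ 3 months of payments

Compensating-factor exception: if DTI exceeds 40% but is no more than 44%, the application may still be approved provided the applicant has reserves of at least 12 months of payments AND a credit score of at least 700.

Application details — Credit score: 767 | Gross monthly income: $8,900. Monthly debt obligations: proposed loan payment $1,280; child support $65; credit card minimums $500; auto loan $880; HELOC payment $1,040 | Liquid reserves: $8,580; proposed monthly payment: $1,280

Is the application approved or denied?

Denied

Credit score 767 ≥ 660 (meets base)
Total debts = (1,280 + 65 + 500 + 880 + 1,040) = 3,765. DTI = 3,765/8,900 = 42.3% > 40% — standard DTI limit exceeded.
Reserves: 8,580 ÷ 1,280 = 6.7 months (meets 3-month minimum)
42.3% falls in the override range (40%–44%), so the compensating-factor test applies.
Override check — reserves: 6.7 mo (short of 12); score: 767 (ok).
Override conditions not both satisfied; exception does not apply.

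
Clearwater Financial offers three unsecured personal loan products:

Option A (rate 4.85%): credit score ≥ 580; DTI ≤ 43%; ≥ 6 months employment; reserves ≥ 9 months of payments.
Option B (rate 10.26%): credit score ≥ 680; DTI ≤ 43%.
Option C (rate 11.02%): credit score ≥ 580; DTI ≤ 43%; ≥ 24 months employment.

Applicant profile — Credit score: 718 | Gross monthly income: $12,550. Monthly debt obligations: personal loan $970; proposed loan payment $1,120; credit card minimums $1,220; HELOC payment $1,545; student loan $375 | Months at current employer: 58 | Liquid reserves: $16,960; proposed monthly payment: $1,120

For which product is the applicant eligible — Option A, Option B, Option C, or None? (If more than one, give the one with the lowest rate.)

Option A

Total debts = (970 + 1,120 + 1,220 + 1,545 + 375) = 5,230; DTI = 5,230/12,550 = 41.7%.
Reserves = 16,960/1,120 = 15.1 months.
Option A: score 718 ≥ 580; DTI 41.7% ≤ 43%; employment 58 ≥ 6 mo; reserves 15.1 ≥ 9 mo → qualifies.
Option B: score 718 ≥ 680; DTI 41.7% ≤ 43% → qualifies.
Option C: score 718 ≥ 580; DTI 41.7% ≤ 43%; employment 58 ≥ 24 mo → qualifies.
Qualifying: Option A, Option B, Option C. Lowest rate is 4.85% → Option A.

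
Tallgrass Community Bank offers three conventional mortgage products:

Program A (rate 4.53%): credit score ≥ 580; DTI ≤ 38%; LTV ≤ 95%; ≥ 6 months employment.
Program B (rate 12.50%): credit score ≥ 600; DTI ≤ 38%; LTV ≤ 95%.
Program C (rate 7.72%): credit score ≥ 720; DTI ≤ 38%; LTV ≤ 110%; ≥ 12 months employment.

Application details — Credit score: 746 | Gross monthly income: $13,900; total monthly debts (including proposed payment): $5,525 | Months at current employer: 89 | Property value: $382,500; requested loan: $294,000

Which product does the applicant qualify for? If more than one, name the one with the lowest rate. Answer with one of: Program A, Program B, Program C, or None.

DTI = 5,525/13,900 = 39.7%.
LTV = 294,000/382,500 = 76.9%.
Program A: score 746 ≥ 580; DTI 39.7% > 38%; LTV 76.9% ≤ 95%; employment 89 ≥ 6 mo → does not qualify.
Program B: score 746 ≥ 600; DTI 39.7% > 38%; LTV 76.9% ≤ 95% → does not qualify.
Program C: score 746 ≥ 720; DTI 39.7% > 38%; LTV 76.9% ≤ 110%; employment 89 ≥ 12 mo → does not qualify.

None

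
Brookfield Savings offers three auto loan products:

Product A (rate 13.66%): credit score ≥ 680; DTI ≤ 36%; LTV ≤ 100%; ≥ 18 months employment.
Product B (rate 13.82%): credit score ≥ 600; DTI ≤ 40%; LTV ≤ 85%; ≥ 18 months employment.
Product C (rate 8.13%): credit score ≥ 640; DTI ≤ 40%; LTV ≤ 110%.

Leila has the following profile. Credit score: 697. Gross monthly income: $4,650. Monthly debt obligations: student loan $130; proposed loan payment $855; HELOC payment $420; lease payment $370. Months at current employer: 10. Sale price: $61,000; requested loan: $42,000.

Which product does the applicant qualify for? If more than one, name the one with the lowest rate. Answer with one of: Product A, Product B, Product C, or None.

Total debts = (130 + 855 + 420 + 370) = 1,775; DTI = 1,775/4,650 = 38.2%.
LTV = 42,000/61,000 = 68.9%.
Product A: score 697 ≥ 680; DTI 38.2% > 36%; LTV 68.9% ≤ 100%; employment 10 < 18 mo → does not qualify.
Product B: score 697 ≥ 600; DTI 38.2% ≤ 40%; LTV 68.9% ≤ 85%; employment 10 < 18 mo → does not qualify.
Product C: score 697 ≥ 640; DTI 38.2% ≤ 40%; LTV 68.9% ≤ 110% → qualifies.

Product C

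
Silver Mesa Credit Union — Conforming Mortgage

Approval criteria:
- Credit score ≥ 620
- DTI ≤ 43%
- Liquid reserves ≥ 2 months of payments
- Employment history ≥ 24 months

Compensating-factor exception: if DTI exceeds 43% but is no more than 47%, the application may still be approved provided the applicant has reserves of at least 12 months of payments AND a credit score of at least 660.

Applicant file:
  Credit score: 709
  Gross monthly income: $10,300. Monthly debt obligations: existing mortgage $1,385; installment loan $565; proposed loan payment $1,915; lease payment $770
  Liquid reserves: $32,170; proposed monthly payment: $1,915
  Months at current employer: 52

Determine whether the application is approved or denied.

Credit score 709 ≥ 620 (meets base)
Total debts = (1,385 + 565 + 1,915 + 770) = 4,635. DTI = 4,635/10,300 = 45% > 43% — standard DTI limit exceeded.
Reserves: 32,170 ÷ 1,915 = 16.8 months (meets 2-month minimum)
Employment 52 ≥ 24 months
DTI 45% is within the 43%–47% exception band; checking compensating factors.
Reserves 16.8 ≥ 12 months; credit score 709 ≥ 660.
Both override conditions satisfied; DTI exception granted.

Approved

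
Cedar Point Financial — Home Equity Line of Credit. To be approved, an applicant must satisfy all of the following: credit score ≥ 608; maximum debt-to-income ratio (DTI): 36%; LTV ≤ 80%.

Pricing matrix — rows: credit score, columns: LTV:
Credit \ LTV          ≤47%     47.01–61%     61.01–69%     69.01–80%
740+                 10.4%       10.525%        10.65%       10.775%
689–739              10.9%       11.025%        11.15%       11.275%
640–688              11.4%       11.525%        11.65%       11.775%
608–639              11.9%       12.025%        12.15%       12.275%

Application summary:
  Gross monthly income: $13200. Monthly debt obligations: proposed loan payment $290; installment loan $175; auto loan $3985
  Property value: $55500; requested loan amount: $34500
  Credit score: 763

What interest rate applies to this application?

Credit score 763 ≥ 608; Total monthly debts = (290 + 175 + 3,985) = 4,450. DTI = 4,450/13,200 = 33.7% ≤ 36%
LTV = 34,500/55,500 = 62.2% ≤ 80%
Credit 763 → row 740+; LTV 62.2% → column 61.01–69%. Grid cell → 10.65%.

10.65%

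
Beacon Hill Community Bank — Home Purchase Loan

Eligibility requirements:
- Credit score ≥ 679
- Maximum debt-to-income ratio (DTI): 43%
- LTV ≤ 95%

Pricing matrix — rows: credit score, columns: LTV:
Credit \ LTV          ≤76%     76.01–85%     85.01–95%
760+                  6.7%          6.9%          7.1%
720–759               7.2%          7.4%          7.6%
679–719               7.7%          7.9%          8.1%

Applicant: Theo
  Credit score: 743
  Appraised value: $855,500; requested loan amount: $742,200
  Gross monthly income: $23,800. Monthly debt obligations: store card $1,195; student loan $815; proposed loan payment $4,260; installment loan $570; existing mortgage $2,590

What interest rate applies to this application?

Credit score 743 ≥ 679; Total monthly debts = (1,195 + 815 + 4,260 + 570 + 2,590) = 9,430. DTI: 9,430 ÷ 23,800 = 39.6%, within the 43% cap
LTV: 742,200 ÷ 855,500 = 86.8%, within 95% cap
Credit 743 → row 720–759; LTV 86.8% → column 85.01–95%. Grid cell → 7.6%.

7.6%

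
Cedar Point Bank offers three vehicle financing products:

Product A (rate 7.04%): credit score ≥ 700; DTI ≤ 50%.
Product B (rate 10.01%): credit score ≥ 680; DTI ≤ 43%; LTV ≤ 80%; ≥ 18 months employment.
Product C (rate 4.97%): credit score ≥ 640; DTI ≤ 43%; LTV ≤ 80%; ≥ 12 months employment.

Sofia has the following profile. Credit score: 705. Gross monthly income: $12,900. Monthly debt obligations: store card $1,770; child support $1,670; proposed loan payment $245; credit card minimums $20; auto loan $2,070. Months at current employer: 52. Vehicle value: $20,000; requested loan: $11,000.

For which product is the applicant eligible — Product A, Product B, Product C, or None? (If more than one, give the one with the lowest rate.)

Total debts = (1,770 + 1,670 + 245 + 20 + 2,070) = 5,775; DTI = 5,775/12,900 = 44.8%.
LTV = 11,000/20,000 = 55%.
Product A: score 705 ≥ 700; DTI 44.8% ≤ 50% → qualifies.
Product B: score 705 ≥ 680; DTI 44.8% > 43%; LTV 55% ≤ 80%; employment 52 ≥ 18 mo → does not qualify.
Product C: score 705 ≥ 640; DTI 44.8% > 43%; LTV 55% ≤ 80%; employment 52 ≥ 12 mo → does not qualify.

Product A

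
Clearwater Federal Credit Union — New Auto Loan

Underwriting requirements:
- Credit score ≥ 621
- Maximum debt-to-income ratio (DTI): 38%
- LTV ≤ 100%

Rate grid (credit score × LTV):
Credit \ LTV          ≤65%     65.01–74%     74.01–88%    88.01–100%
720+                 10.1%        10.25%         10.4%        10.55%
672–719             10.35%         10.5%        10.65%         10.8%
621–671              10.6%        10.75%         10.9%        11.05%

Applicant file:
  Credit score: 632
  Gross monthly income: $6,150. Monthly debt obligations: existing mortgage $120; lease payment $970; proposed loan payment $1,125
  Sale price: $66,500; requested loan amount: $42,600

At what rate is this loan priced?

Credit score 632 ≥ 621; Total monthly debts = (120 + 970 + 1,125) = 2,215. DTI: 2,215 ÷ 6,150 = 36%, within the 38% cap
LTV: 42,600 ÷ 66,500 = 64.1%, within 100% cap
Row: 632 falls in 621–671. Column: 64.1% falls in ≤65%. Rate = 10.6%.

10.6%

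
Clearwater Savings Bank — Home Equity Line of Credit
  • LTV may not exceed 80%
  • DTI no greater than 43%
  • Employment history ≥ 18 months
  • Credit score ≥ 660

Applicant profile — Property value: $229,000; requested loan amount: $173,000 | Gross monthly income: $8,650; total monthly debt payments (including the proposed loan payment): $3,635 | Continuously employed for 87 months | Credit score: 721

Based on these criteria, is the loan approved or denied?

Approved

LTV = 173,000/229,000 = 75.5% ≤ 80%
DTI: 3,635 ÷ 8,650 = 42%, within the 43% cap
Employment 87 ≥ 18 months
Credit score 721 ≥ 660 (meets)
All criteria satisfied.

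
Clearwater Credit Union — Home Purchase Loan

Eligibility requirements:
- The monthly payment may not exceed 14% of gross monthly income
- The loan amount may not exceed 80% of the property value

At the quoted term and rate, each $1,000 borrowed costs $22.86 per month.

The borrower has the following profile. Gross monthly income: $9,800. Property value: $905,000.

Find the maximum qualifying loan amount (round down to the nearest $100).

Payment cap: 14% × $9,800 = $1,372/month.
At $22.86 per $1,000, that supports 1,372/22.86 × 1,000 ≈ $60,017 → $60,000.
LTV cap: 80% × $905,000 = $724,000 → $724,000.
Binding constraint: payment-to-income.

$60,000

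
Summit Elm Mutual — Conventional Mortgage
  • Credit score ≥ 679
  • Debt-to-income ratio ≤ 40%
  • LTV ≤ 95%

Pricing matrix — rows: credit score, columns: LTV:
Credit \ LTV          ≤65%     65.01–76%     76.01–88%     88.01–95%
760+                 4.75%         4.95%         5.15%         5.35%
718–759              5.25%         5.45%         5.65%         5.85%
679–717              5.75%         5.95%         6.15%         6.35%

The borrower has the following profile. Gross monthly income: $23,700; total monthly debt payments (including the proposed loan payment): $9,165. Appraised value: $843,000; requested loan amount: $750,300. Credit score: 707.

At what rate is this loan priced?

Credit score 707 ≥ 679; DTI = 9,165/23,700 = 38.7% ≤ 40%
Loan-to-value = 750,300/843,000 = 89% — pass (95% max)
Score 707 is in the 679–717 band; LTV 89% is in the 88.01–95% band → 6.35%.

6.35%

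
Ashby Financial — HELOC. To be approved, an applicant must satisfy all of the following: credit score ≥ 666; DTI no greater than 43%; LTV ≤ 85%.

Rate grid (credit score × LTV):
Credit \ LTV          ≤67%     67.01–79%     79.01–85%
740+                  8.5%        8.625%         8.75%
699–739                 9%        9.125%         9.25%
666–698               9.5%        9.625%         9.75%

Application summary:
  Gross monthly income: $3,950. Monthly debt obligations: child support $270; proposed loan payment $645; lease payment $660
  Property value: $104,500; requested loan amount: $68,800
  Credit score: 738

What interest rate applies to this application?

9%

Credit score 738 ≥ 666; Total monthly debts = (270 + 645 + 660) = 1,575. DTI = 1,575/3,950 = 39.9% ≤ 43%
LTV: 68,800 ÷ 104,500 = 65.8%, within 85% cap
Score 738 is in the 699–739 band; LTV 65.8% is in the ≤67% band → 9%.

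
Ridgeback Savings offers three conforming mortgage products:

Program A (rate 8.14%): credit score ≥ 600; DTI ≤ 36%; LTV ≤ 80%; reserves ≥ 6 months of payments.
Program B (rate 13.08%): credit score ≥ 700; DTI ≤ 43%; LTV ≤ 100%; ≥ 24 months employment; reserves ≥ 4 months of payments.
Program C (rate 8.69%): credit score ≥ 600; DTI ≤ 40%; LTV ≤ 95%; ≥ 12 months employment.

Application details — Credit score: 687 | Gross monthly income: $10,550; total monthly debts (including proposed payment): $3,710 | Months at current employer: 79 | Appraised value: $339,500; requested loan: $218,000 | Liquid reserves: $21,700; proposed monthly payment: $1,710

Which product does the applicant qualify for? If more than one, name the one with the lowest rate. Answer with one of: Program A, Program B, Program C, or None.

Program A

DTI = 3,710/10,550 = 35.2%.
LTV = 218,000/339,500 = 64.2%.
Reserves = 21,700/1,710 = 12.7 months.
Program A: score 687 ≥ 600; DTI 35.2% ≤ 36%; LTV 64.2% ≤ 80%; reserves 12.7 ≥ 6 mo → qualifies.
Program B: score 687 < 700; DTI 35.2% ≤ 43%; LTV 64.2% ≤ 100%; employment 79 ≥ 24 mo; reserves 12.7 ≥ 4 mo → does not qualify.
Program C: score 687 ≥ 600; DTI 35.2% ≤ 40%; LTV 64.2% ≤ 95%; employment 79 ≥ 12 mo → qualifies.
Qualifying: Program A, Program C. Lowest rate is 8.14% → Program A.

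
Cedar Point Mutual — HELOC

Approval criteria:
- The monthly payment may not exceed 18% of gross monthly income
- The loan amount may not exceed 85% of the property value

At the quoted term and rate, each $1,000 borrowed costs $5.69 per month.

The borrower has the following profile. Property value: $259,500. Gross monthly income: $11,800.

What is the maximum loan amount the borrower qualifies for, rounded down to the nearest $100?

$220,500

Payment cap: 18% × $11,800 = $2,124/month.
At $5.69 per $1,000, that supports 2,124/5.69 × 1,000 ≈ $373,286 → $373,200.
LTV cap: 85% × $259,500 = $220,575 → $220,500.
Binding constraint: loan-to-value.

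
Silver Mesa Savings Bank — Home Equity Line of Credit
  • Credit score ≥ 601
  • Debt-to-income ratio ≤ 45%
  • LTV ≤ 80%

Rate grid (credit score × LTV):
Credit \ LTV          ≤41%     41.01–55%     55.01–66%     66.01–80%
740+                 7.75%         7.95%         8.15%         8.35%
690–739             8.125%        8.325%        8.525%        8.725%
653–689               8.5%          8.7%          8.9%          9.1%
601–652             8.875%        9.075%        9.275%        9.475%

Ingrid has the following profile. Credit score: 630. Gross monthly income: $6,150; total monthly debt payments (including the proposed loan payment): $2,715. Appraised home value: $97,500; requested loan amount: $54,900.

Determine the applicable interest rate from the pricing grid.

9.275%

Credit score 630 ≥ 601; Debt-to-income = 2,715/6,150 = 44.1% — meets 45% limit
LTV = 54,900/97,500 = 56.3% ≤ 80%
Row: 630 falls in 601–652. Column: 56.3% falls in 55.01–66%. Rate = 9.275%.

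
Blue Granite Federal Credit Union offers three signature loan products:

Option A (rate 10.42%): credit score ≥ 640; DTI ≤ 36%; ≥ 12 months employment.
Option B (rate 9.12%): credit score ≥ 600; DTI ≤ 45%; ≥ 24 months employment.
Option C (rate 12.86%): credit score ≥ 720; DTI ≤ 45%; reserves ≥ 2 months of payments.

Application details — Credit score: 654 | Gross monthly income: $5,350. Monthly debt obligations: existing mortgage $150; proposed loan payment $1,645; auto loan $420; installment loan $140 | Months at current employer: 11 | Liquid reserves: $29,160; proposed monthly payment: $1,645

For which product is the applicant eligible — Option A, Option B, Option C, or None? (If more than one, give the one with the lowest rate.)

Total debts = (150 + 1,645 + 420 + 140) = 2,355; DTI = 2,355/5,350 = 44%.
Reserves = 29,160/1,645 = 17.7 months.
Option A: score 654 ≥ 640; DTI 44% > 36%; employment 11 < 12 mo → does not qualify.
Option B: score 654 ≥ 600; DTI 44% ≤ 45%; employment 11 < 24 mo → does not qualify.
Option C: score 654 < 720; DTI 44% ≤ 45%; reserves 17.7 ≥ 2 mo → does not qualify.

None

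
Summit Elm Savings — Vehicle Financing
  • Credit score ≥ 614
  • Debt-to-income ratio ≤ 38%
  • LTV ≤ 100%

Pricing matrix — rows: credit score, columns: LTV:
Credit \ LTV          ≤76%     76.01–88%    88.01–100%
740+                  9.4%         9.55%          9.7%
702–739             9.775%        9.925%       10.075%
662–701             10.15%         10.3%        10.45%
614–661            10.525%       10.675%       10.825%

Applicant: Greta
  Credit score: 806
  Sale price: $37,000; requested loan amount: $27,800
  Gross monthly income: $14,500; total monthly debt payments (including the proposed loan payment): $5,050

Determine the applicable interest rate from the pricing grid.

9.4%

Credit score 806 ≥ 614; Debt-to-income = 5,050/14,500 = 34.8% — meets 38% limit
Loan-to-value = 27,800/37,000 = 75.1% — pass (100% max)
Row: 806 falls in 740+. Column: 75.1% falls in ≤76%. Rate = 9.4%.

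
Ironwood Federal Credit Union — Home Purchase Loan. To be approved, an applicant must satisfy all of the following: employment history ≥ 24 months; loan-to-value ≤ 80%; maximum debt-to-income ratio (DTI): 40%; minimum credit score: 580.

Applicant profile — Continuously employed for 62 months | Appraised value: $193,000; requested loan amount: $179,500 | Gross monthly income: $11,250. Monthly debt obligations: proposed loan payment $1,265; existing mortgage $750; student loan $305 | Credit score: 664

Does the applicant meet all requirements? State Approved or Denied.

Denied

Employment 62 ≥ 24 months
LTV: 179,500 ÷ 193,000 = 93%, exceeds 80% cap
Total monthly debts = (1,265 + 750 + 305) = 2,320. Debt-to-income = 2,320/11,250 = 20.6% — meets 40% limit
Credit score 664 ≥ 580 (meets)
Fails on LTV.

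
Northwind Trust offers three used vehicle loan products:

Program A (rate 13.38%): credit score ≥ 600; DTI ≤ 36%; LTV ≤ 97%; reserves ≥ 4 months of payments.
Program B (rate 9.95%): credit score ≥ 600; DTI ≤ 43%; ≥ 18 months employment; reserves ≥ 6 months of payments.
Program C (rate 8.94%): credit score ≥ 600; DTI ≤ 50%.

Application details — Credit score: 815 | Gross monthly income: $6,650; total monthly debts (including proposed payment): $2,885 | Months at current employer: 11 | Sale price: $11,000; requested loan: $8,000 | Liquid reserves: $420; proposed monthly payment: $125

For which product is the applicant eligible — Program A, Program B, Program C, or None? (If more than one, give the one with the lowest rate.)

Program C

DTI = 2,885/6,650 = 43.4%.
LTV = 8,000/11,000 = 72.7%.
Reserves = 420/125 = 3.4 months.
Program A: score 815 ≥ 600; DTI 43.4% > 36%; LTV 72.7% ≤ 97%; reserves 3.4 < 4 mo → does not qualify.
Program B: score 815 ≥ 600; DTI 43.4% > 43%; employment 11 < 18 mo; reserves 3.4 < 6 mo → does not qualify.
Program C: score 815 ≥ 600; DTI 43.4% ≤ 50% → qualifies.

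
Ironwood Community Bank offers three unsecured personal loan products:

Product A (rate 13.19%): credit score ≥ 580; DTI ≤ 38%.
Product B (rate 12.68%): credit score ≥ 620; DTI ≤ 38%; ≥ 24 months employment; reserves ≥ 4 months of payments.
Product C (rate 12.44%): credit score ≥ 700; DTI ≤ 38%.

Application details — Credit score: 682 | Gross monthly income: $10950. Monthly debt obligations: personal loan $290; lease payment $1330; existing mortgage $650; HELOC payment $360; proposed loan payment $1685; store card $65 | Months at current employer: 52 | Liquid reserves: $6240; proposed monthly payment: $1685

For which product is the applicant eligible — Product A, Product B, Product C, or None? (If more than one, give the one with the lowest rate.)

None

Total debts = (290 + 1,330 + 650 + 360 + 1,685 + 65) = 4,380; DTI = 4,380/10,950 = 40%.
Reserves = 6,240/1,685 = 3.7 months.
Product A: score 682 ≥ 580; DTI 40% > 38% → does not qualify.
Product B: score 682 ≥ 620; DTI 40% > 38%; employment 52 ≥ 24 mo; reserves 3.7 < 4 mo → does not qualify.
Product C: score 682 < 700; DTI 40% > 38% → does not qualify.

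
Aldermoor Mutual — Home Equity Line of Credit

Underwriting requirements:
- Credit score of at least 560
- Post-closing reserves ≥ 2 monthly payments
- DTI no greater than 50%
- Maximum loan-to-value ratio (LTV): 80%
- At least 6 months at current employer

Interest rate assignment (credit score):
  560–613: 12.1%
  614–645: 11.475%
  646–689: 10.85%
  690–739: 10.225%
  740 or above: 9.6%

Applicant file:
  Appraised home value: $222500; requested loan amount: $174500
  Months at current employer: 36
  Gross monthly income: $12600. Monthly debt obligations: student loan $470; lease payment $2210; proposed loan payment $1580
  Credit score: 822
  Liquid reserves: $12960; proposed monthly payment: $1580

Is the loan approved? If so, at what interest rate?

Credit score 822 ≥ 560 (meets minimum)
Total monthly debts = (470 + 2,210 + 1,580) = 4,260. DTI: 4,260 ÷ 12,600 = 33.8%, within the 50% cap
LTV = 174,500/222,500 = 78.4% ≤ 80%
Reserves: 12,960 ÷ 1,580 = 8.2 months (meets 2-month minimum)
Employment 36 ≥ 6 months
All requirements met. Score 822 falls in the 740 or above tier → 9.6%.

Approved at 9.6%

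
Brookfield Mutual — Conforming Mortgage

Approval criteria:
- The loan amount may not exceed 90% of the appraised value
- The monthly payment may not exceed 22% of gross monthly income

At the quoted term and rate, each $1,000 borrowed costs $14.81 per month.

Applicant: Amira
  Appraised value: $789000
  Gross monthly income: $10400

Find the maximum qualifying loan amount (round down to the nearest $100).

Payment cap: 22% × $10,400 = $2,288/month.
At $14.81 per $1,000, that supports 2,288/14.81 × 1,000 ≈ $154,490 → $154,400.
LTV cap: 90% × $789,000 = $710,100 → $710,100.
Binding constraint: payment-to-income.

$154,400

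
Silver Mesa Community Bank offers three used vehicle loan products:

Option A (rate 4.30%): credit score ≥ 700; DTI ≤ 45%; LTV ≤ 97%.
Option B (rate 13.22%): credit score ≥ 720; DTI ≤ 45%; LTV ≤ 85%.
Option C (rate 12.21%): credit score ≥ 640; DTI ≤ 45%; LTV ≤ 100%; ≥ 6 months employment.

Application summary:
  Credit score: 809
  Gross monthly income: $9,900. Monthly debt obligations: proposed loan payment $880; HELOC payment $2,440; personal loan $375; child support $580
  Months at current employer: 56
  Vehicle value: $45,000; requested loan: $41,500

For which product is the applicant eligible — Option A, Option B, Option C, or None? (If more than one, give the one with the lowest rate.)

Total debts = (880 + 2,440 + 375 + 580) = 4,275; DTI = 4,275/9,900 = 43.2%.
LTV = 41,500/45,000 = 92.2%.
Option A: score 809 ≥ 700; DTI 43.2% ≤ 45%; LTV 92.2% ≤ 97% → qualifies.
Option B: score 809 ≥ 720; DTI 43.2% ≤ 45%; LTV 92.2% > 85% → does not qualify.
Option C: score 809 ≥ 640; DTI 43.2% ≤ 45%; LTV 92.2% ≤ 100%; employment 56 ≥ 6 mo → qualifies.
Qualifying: Option A, Option C. Lowest rate is 4.30% → Option A.

Option A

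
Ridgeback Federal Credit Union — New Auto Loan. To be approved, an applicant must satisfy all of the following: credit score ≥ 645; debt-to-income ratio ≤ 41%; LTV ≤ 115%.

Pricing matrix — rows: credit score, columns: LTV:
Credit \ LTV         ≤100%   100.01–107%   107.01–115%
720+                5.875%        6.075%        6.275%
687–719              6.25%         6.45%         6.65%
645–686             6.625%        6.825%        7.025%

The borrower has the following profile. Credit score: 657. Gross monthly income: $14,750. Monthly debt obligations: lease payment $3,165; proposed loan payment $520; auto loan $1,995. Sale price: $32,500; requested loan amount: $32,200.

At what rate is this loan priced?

6.625%

Credit score 657 ≥ 645; Total monthly debts = (3,165 + 520 + 1,995) = 5,680. DTI: 5,680 ÷ 14,750 = 38.5%, within the 41% cap
LTV = 32,200/32,500 = 99.1% ≤ 115%
Credit 657 → row 645–686; LTV 99.1% → column ≤100%. Grid cell → 6.625%.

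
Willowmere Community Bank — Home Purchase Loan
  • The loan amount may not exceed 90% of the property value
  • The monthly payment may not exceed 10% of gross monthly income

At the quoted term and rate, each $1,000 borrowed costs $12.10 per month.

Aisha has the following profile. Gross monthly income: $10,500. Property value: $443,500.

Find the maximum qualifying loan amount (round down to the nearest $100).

$86,700

Payment cap: 10% × $10,500 = $1,050/month.
At $12.10 per $1,000, that supports 1,050/12.10 × 1,000 ≈ $86,776 → $86,700.
LTV cap: 90% × $443,500 = $399,150 → $399,100.
Binding constraint: payment-to-income.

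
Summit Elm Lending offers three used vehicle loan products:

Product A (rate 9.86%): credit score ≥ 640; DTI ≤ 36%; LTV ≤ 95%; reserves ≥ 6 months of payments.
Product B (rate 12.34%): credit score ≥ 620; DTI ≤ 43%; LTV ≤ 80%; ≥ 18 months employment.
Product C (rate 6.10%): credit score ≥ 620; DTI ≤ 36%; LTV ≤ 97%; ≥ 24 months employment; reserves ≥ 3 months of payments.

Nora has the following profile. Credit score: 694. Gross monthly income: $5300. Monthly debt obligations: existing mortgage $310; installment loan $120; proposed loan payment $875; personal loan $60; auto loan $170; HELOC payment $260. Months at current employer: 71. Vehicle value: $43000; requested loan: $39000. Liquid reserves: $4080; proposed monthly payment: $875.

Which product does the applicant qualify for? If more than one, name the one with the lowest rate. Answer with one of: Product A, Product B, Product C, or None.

Product C

Total debts = (310 + 120 + 875 + 60 + 170 + 260) = 1,795; DTI = 1,795/5,300 = 33.9%.
LTV = 39,000/43,000 = 90.7%.
Reserves = 4,080/875 = 4.7 months.
Product A: score 694 ≥ 640; DTI 33.9% ≤ 36%; LTV 90.7% ≤ 95%; reserves 4.7 < 6 mo → does not qualify.
Product B: score 694 ≥ 620; DTI 33.9% ≤ 43%; LTV 90.7% > 80%; employment 71 ≥ 18 mo → does not qualify.
Product C: score 694 ≥ 620; DTI 33.9% ≤ 36%; LTV 90.7% ≤ 97%; employment 71 ≥ 24 mo; reserves 4.7 ≥ 3 mo → qualifies.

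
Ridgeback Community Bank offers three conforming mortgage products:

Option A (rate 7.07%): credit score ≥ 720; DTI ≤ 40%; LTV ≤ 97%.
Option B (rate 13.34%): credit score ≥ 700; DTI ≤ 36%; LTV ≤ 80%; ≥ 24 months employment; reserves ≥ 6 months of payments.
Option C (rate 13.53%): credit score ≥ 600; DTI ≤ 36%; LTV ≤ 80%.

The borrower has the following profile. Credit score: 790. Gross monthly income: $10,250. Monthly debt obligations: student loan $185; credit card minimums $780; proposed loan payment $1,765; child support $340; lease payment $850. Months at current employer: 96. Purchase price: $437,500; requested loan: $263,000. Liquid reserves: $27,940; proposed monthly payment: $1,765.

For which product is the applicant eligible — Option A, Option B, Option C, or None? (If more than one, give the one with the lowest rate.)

Total debts = (185 + 780 + 1,765 + 340 + 850) = 3,920; DTI = 3,920/10,250 = 38.2%.
LTV = 263,000/437,500 = 60.1%.
Reserves = 27,940/1,765 = 15.8 months.
Option A: score 790 ≥ 720; DTI 38.2% ≤ 40%; LTV 60.1% ≤ 97% → qualifies.
Option B: score 790 ≥ 700; DTI 38.2% > 36%; LTV 60.1% ≤ 80%; employment 96 ≥ 24 mo; reserves 15.8 ≥ 6 mo → does not qualify.
Option C: score 790 ≥ 600; DTI 38.2% > 36%; LTV 60.1% ≤ 80% → does not qualify.

Option A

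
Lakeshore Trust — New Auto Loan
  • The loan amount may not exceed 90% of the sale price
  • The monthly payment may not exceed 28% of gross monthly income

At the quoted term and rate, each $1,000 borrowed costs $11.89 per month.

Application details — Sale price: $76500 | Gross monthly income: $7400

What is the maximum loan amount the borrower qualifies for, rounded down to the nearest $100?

Payment cap: 28% × $7,400 = $2,072/month.
At $11.89 per $1,000, that supports 2,072/11.89 × 1,000 ≈ $174,264 → $174,200.
LTV cap: 90% × $76,500 = $68,850 → $68,800.
Binding constraint: loan-to-value.

$68,800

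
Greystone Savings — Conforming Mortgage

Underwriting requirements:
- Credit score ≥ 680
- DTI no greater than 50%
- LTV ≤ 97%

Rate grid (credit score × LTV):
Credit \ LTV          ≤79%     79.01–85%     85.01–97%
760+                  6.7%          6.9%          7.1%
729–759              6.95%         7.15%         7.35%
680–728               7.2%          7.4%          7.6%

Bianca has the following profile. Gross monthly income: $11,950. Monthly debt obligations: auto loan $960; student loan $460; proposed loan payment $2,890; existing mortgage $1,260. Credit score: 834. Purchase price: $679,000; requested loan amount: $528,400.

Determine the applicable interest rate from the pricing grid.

6.7%

Credit score 834 ≥ 680; Total monthly debts = (960 + 460 + 2,890 + 1,260) = 5,570. DTI = 5,570/11,950 = 46.6% ≤ 50%
Loan-to-value = 528,400/679,000 = 77.8% — pass (97% max)
Credit 834 → row 760+; LTV 77.8% → column ≤79%. Grid cell → 6.7%.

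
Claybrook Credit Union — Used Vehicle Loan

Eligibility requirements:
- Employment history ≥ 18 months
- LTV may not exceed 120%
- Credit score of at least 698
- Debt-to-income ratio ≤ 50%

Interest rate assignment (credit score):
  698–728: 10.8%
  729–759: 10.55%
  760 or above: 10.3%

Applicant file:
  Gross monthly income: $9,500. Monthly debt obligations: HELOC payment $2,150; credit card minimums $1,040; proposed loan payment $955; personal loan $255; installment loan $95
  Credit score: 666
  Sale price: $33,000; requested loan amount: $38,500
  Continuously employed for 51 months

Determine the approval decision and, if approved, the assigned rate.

Credit score 666 < 698 (below minimum)
Total monthly debts = (2,150 + 1,040 + 955 + 255 + 95) = 4,495. DTI: 4,495 ÷ 9,500 = 47.3%, within the 50% cap
LTV = 38,500/33,000 = 116.7% ≤ 120%
Employment 51 ≥ 18 months
Not all requirements met → denied.

Denied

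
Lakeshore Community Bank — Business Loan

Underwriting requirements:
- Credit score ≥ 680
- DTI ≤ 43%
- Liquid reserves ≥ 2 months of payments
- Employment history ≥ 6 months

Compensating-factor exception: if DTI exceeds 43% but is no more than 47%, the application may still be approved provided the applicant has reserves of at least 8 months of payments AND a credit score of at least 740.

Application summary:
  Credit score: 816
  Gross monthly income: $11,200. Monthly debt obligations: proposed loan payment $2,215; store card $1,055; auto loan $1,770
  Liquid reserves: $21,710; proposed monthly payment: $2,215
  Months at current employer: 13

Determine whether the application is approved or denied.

Credit score 816 ≥ 680 (meets base)
Total debts = (2,215 + 1,055 + 1,770) = 5,040. DTI: 5,040 ÷ 11,200 = 45%, over the 43% base limit.
Liquid reserves cover 21,710/2,215 = 9.8 months — ≥ 2 required
Employment 13 ≥ 6 months
DTI 45% is within the 43%–47% exception band; checking compensating factors.
Reserves 9.8 ≥ 8 months; credit score 816 ≥ 740.
Both override conditions satisfied; DTI exception granted.

Approved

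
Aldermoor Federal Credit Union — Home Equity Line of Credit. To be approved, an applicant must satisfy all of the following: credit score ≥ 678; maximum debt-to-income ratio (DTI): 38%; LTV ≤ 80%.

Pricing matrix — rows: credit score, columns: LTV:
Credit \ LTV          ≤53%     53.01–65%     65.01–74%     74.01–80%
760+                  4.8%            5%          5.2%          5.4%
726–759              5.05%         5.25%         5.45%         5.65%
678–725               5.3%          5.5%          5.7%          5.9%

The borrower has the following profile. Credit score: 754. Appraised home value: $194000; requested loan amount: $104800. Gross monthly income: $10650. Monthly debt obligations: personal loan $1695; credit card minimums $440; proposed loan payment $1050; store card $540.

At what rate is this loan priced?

Credit score 754 ≥ 678; Total monthly debts = (1,695 + 440 + 1,050 + 540) = 3,725. DTI = 3,725/10,650 = 35% ≤ 38%
LTV = 104,800/194,000 = 54% ≤ 80%
Credit 754 → row 726–759; LTV 54% → column 53.01–65%. Grid cell → 5.25%.

5.25%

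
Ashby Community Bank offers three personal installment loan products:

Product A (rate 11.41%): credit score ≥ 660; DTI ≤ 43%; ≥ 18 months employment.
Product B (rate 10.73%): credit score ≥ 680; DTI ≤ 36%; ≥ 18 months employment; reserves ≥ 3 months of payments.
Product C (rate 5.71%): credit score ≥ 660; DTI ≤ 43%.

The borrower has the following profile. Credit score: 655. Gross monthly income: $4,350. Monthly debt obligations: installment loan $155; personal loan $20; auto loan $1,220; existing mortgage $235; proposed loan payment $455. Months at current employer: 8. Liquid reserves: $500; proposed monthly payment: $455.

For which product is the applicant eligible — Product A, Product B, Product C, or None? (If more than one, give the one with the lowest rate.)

Total debts = (155 + 20 + 1,220 + 235 + 455) = 2,085; DTI = 2,085/4,350 = 47.9%.
Reserves = 500/455 = 1.1 months.
Product A: score 655 < 660; DTI 47.9% > 43%; employment 8 < 18 mo → does not qualify.
Product B: score 655 < 680; DTI 47.9% > 36%; employment 8 < 18 mo; reserves 1.1 < 3 mo → does not qualify.
Product C: score 655 < 660; DTI 47.9% > 43% → does not qualify.

None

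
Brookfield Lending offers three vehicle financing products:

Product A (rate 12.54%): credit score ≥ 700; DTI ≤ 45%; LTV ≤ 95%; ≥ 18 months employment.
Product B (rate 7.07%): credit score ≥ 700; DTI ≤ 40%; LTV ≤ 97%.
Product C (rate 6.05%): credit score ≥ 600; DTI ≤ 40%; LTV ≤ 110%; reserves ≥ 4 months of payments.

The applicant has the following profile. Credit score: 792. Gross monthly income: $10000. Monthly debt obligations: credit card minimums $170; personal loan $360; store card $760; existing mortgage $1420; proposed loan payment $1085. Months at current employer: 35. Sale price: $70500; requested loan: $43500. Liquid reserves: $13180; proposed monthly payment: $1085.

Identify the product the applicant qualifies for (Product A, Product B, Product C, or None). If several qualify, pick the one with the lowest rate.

Total debts = (170 + 360 + 760 + 1,420 + 1,085) = 3,795; DTI = 3,795/10,000 = 38%.
LTV = 43,500/70,500 = 61.7%.
Reserves = 13,180/1,085 = 12.1 months.
Product A: score 792 ≥ 700; DTI 38% ≤ 45%; LTV 61.7% ≤ 95%; employment 35 ≥ 18 mo → qualifies.
Product B: score 792 ≥ 700; DTI 38% ≤ 40%; LTV 61.7% ≤ 97% → qualifies.
Product C: score 792 ≥ 600; DTI 38% ≤ 40%; LTV 61.7% ≤ 110%; reserves 12.1 ≥ 4 mo → qualifies.
Qualifying: Product A, Product B, Product C. Lowest rate is 6.05% → Product C.

Product C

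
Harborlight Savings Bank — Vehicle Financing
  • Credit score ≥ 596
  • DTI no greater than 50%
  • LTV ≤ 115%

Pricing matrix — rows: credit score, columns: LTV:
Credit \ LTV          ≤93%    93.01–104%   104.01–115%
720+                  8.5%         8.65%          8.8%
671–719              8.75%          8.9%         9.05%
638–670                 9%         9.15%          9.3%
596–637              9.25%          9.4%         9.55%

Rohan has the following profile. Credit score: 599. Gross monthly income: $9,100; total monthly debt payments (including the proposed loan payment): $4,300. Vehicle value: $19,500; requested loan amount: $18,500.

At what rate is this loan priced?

Credit score 599 ≥ 596; DTI: 4,300 ÷ 9,100 = 47.3%, within the 50% cap
Loan-to-value = 18,500/19,500 = 94.9% — pass (115% max)
Row: 599 falls in 596–637. Column: 94.9% falls in 93.01–104%. Rate = 9.4%.

9.4%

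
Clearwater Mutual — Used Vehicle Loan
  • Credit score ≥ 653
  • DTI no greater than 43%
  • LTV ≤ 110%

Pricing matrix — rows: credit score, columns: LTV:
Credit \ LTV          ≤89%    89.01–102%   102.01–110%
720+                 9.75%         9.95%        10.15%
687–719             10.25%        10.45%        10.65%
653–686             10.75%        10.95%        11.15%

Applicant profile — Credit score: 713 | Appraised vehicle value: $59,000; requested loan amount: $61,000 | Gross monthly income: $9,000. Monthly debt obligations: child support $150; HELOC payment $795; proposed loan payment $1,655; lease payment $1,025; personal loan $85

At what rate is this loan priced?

10.65%

Credit score 713 ≥ 653; Total monthly debts = (150 + 795 + 1,655 + 1,025 + 85) = 3,710. DTI: 3,710 ÷ 9,000 = 41.2%, within the 43% cap
LTV: 61,000 ÷ 59,000 = 103.4%, within 110% cap
Row: 713 falls in 687–719. Column: 103.4% falls in 102.01–110%. Rate = 10.65%.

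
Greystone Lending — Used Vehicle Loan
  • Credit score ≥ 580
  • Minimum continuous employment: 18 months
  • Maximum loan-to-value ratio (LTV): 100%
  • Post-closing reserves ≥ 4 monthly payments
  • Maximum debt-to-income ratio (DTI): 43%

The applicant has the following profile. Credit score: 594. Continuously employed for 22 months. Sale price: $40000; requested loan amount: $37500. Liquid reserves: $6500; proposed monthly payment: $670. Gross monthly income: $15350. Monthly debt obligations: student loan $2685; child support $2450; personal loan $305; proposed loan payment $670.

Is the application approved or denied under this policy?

Approved

Credit score 594 ≥ 580 (meets)
Employment 22 ≥ 18 months
LTV = 37,500/40,000 = 93.8% ≤ 100%
Reserves = 6,500/670 = 9.7 months ≥ 4
Total monthly debts = (2,685 + 2,450 + 305 + 670) = 6,110. DTI = 6,110/15,350 = 39.8% ≤ 43%
All criteria satisfied.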